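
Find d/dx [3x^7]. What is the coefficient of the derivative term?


We apply the power rule: d/dx [ax^n] = a*n * x^(n-1)
d/dx [3x^7]
= 3 * 7 * x^(7-1)
= 21x^6
The coefficient is 21

21


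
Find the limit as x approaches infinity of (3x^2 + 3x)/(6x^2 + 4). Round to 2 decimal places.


For limits at infinity with equal-degree polynomials,
we compare leading coefficients.
Numerator leading term: 3x^2
Denominator leading term: 6x^2
Divide both by x^2:
lim = (3 + 3/x) / (6 + 4/x^2)
As x -> infinity, the 1/x and 1/x^2 terms vanish:
= 3/6 = 1/2 = 0.50

0.50


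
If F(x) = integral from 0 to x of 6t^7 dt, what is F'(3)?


By the Fundamental Theorem of Calculus (Part 1):
If F(x) = integral from 0 to x of f(t) dt, then F'(x) = f(x)
Here f(t) = 6t^7
So F'(x) = 6x^7
Evaluate at x = 3:
F'(3) = 6 * 3^7
= 6 * 2187
= 13122

13122


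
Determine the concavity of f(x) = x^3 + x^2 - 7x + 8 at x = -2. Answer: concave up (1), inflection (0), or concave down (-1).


Concavity is determined by the sign of f''(x).
f(x) = x^3 + x^2 - 7x + 8
f'(x) = 3x^2 + 2x - 7
f''(x) = 6x + 2
f''(-2) = 6 * (-2) + 2
= -12 + 2
= -10
Since f''(-2) < 0, the function is concave down (-1)

-1


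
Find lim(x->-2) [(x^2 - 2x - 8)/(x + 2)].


Direct substitution gives 0/0, so we factor the numerator.
Factor: (x^2 - 2x - 8) = (x + 2)(x - 4)
Cancel the common factor (x + 2):
(x^2 - 2x - 8)/(x + 2) = (x - 4)
Now substitute x = -2:
= (-2) - (4) = -6

-6


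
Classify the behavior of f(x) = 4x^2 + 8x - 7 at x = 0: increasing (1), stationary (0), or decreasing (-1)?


Compute f'(x) to determine behavior:
f'(x) = 8x + 8
f'(0) = 8 * 0 + 8
= 0 + 8
= 8
Since f'(0) > 0, the function is increasing (1)

1


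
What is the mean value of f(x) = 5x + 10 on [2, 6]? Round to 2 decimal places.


Average value = 1/(b-a) * integral from a to b of f(x) dx
First compute the integral of 5x + 10:
F(x) = (5/2)x^2 + 10x
F(6) = 5/2 * 36 + 10 * 6 = 150
F(2) = 5/2 * 4 + 10 * 2 = 30
Integral = 150 - 30 = 120
Average = 120 / (6 - 2) = 120 / 4
= 30 = 30.00

30.00


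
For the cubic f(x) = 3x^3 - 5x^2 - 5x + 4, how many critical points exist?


Find where f'(x) = 0:
f(x) = 3x^3 - 5x^2 - 5x + 4
f'(x) = 9x^2 - 10x - 5
This is a quadratic in x. Use the discriminant to count real roots.
Discriminant = (-10)^2 - 4 * 9 * (-5)
= 100 - (-180)
= 280
Since discriminant > 0, f'(x) = 0 has 2 real solutions.
Number of critical points: 2

2


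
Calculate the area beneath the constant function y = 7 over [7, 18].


The area under a constant function y = 7 is a rectangle.
Width = 18 - 7 = 11
Height = 7
Area = width * height
= 11 * 7
= 77

77


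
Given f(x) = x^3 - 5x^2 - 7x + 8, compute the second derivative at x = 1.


First derivative:
f'(x) = 3x^2 - 10x - 7
Second derivative:
f''(x) = 6x - 10
Substitute x = 1:
f''(1) = 6 * 1 - 10
= 6 - 10
= -4

-4


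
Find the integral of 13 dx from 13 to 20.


The integral of a constant k over [a, b] equals k * (b - a).
integral from 13 to 20 of 13 dx
= 13 * (20 - 13)
= 13 * 7
= 91

91


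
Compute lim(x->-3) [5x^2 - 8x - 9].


Since polynomials are continuous, we use direct substitution.
lim(x->-3) of 5x^2 - 8x - 9
= 5 * (-3)^2 - 8 * (-3) - 9
= 45 + 24 - 9
= 60

60


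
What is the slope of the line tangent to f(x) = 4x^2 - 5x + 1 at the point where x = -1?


The slope of the tangent line equals f'(x) at the point.
f(x) = 4x^2 - 5x + 1
f'(x) = 8x - 5
At x = -1:
f'(-1) = 8 * (-1) - 5
= -8 - 5
= -13

-13


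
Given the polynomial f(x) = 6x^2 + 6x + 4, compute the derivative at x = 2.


Differentiate term by term using power and sum rules:
f(x) = 6x^2 + 6x + 4
f'(x) = 12x + 6
Substitute x = 2:
f'(2) = 12 * 2 + 6
= 24 + 6
= 30

30


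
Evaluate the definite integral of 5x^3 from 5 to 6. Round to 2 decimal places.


Find the antiderivative of 5x^3:
F(x) = 5/4 * x^4
Apply the Fundamental Theorem of Calculus:
F(6) - F(5)
= 5/4 * 6^4 - 5/4 * 5^4
= 5/4 * (1296 - 625)
= 5/4 * 671
= 3355/4 = 838.75

838.75


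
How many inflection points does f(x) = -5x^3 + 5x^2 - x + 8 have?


Inflection points occur where f''(x) = 0 and concavity changes.
f(x) = -5x^3 + 5x^2 - x + 8
f'(x) = -15x^2 + 10x - 1
f''(x) = -30x + 10
Set f''(x) = 0:
-30x + 10 = 0
x = -10 / (-30) = 1/3
Since f''(x) is linear (degree 1), it changes sign at this point.
Therefore there is exactly 1 inflection point.

1


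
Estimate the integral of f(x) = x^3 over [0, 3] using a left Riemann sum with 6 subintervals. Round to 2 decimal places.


Left Riemann sum uses left endpoints of each subinterval.
Interval: [0, 3], n = 6
dx = (3 - 0) / 6 = 1/2
Left endpoints: [0, 1/2, 1, 3/2, 2, 5/2]
f values: [0, 1/8, 1, 27/8, 8, 125/8]
Sum = dx * (sum of f values)
= 1/2 * 225/8
= 225/16 ≈ 14.06

14.06


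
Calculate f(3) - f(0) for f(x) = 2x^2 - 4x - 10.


Net change = f(b) - f(a)
f(x) = 2x^2 - 4x - 10
Compute f(3):
f(3) = 2 * 3^2 - 4 * 3 - 10
= 18 - 12 - 10
= -4
Compute f(0):
f(0) = 2 * 0^2 - 4 * 0 - 10
= 0 + 0 - 10
= -10
Net change = -4 - (-10) = 6

6


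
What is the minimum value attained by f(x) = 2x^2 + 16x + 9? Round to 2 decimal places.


For a quadratic f(x) = ax^2 + bx + c with a > 0, the minimum is at the vertex.
Vertex x-coordinate: x = -b/(2a)
x = -(16) / (2 * 2)
x = -16/4 = -4
Substitute back to find the minimum value:
f(-4) = 2 * (-4)^2 + 16 * (-4) + 9
= 32 - 64 + 9
= -23 = -23.00

-23.00


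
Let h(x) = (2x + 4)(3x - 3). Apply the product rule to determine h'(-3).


Let u(x) = 2x + 4 and v(x) = 3x - 3
u'(x) = 2
v'(x) = 3
Product rule: h'(x) = u'(x)*v(x) + u(x)*v'(x)
= 2 * (3x - 3) + (2x + 4) * 3
At x = -3:
u(-3) = 2 * (-3) + 4 = -2
v(-3) = 3 * (-3) - 3 = -12
h'(-3) = 2 * (-12) + (-2) * 3
= -24 - 6
= -30

-30


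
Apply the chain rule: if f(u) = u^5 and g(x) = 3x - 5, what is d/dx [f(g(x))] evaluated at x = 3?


Using the chain rule: (f(g(x)))' = f'(g(x)) * g'(x)
First, find g(3):
g(3) = 3 * 3 - 5 = 4
Next, f'(u) = 5u^4
And g'(x) = 3
So f'(g(3)) * g'(3)
= 5 * 4^4 * 3
= 5 * 256 * 3
= 3840

3840


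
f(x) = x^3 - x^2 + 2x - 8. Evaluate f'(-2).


Differentiate f(x) = x^3 - x^2 + 2x - 8 term by term:
f'(x) = 3x^2 - 2x + 2
Substitute x = -2:
f'(-2) = 3 * (-2)^2 - 2 * (-2) + 2
= 12 + 4 + 2
= 18

18


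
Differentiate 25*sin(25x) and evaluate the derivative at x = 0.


Apply the chain rule to differentiate 25*sin(25x):
d/dx [25*sin(25x)]
= 25 * cos(25x) * d/dx(25x)
= 25 * 25 * cos(25x)
= 625 * cos(25x)
Evaluate at x = 0:
= 625 * cos(0)
= 625 * 1
= 625

625


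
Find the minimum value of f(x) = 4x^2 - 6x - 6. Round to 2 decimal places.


For a quadratic f(x) = ax^2 + bx + c with a > 0, the minimum is at the vertex.
Vertex x-coordinate: x = -b/(2a)
x = -(-6) / (2 * 4)
x = 6/8 = 3/4
Substitute back to find the minimum value:
f(3/4) = 4 * (3/4)^2 - 6 * (3/4) - 6
= 9/4 - 9/2 - 6
= -33/4 = -8.25

-8.25


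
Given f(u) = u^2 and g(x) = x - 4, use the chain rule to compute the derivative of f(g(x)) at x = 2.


Using the chain rule: (f(g(x)))' = f'(g(x)) * g'(x)
First, find g(2):
g(2) = 1 * 2 - 4 = -2
Next, f'(u) = 2u
And g'(x) = 1
So f'(g(2)) * g'(2)
= 2 * (-2) * 1
= -4

-4


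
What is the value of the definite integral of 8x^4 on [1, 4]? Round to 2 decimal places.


Find the antiderivative of 8x^4:
F(x) = 8/5 * x^5
Apply the Fundamental Theorem of Calculus:
F(4) - F(1)
= 8/5 * 4^5 - 8/5 * 1^5
= 8/5 * (1024 - 1)
= 8/5 * 1023
= 8184/5 = 1636.80

1636.80


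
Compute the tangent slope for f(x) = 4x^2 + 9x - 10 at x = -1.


The slope of the tangent line equals f'(x) at the point.
f(x) = 4x^2 + 9x - 10
f'(x) = 8x + 9
At x = -1:
f'(-1) = 8 * (-1) + 9
= -8 + 9
= 1

1


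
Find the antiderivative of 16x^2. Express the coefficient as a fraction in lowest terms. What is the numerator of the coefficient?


Apply the power rule for integration:
integral of ax^n dx = a/(n+1) * x^(n+1) + C
integral of 16x^2 dx
= 16/3 * x^3 + C
The coefficient in lowest terms is 16/3, and its numerator is 16

16


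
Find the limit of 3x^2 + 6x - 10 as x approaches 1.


Since polynomials are continuous, we use direct substitution.
lim(x->1) of 3x^2 + 6x - 10
= 3 * 1^2 + 6 * 1 - 10
= 3 + 6 - 10
= -1

-1


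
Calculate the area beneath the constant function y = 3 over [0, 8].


The area under a constant function y = 3 is a rectangle.
Width = 8 - 0 = 8
Height = 3
Area = width * height
= 8 * 3
= 24

24


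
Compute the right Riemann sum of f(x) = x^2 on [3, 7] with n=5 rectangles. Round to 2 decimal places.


Right Riemann sum uses right endpoints of each subinterval.
Interval: [3, 7], n = 5
dx = (7 - 3) / 5 = 4/5
Right endpoints: [19/5, 23/5, 27/5, 31/5, 7]
f values: [361/25, 529/25, 729/25, 961/25, 49]
Sum = dx * (sum of f values)
= 4/5 * 761/5
= 3044/25 = 121.76

121.76


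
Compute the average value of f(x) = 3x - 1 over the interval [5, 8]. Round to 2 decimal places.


Average value = 1/(b-a) * integral from a to b of f(x) dx
First compute the integral of 3x - 1:
F(x) = (3/2)x^2 - x
F(8) = 3/2 * 64 - 1 * 8 = 88
F(5) = 3/2 * 25 - 1 * 5 = 65/2
Integral = 88 - 65/2 = 111/2
Average = (111/2) / (8 - 5) = (111/2) / 3
= 37/2 = 18.50

18.50


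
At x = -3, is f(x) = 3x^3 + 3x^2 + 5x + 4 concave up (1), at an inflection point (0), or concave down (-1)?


Concavity is determined by the sign of f''(x).
f(x) = 3x^3 + 3x^2 + 5x + 4
f'(x) = 9x^2 + 6x + 5
f''(x) = 18x + 6
f''(-3) = 18 * (-3) + 6
= -54 + 6
= -48
Since f''(-3) < 0, the function is concave down (-1)

-1


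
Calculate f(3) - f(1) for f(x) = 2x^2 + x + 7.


Net change = f(b) - f(a)
f(x) = 2x^2 + x + 7
Compute f(3):
f(3) = 2 * 3^2 + 1 * 3 + 7
= 18 + 3 + 7
= 28
Compute f(1):
f(1) = 2 * 1^2 + 1 * 1 + 7
= 2 + 1 + 7
= 10
Net change = 28 - 10 = 18

18


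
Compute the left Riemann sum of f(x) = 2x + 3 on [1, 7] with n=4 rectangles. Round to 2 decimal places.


Left Riemann sum uses left endpoints of each subinterval.
Interval: [1, 7], n = 4
dx = (7 - 1) / 4 = 3/2
Left endpoints: [1, 5/2, 4, 11/2]
f values: [5, 8, 11, 14]
Sum = dx * (sum of f values)
= 3/2 * 38
= 57 = 57.00

57.00


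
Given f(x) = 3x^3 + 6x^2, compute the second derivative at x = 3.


First derivative:
f'(x) = 9x^2 + 12x
Second derivative:
f''(x) = 18x + 12
Substitute x = 3:
f''(3) = 18 * 3 + 12
= 54 + 12
= 66

66


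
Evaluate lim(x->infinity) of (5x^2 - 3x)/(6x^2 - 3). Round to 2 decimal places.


For limits at infinity with equal-degree polynomials,
we compare leading coefficients.
Numerator leading term: 5x^2
Denominator leading term: 6x^2
Divide both by x^2:
lim = (5 - 3/x) / (6 - 3/x^2)
As x -> infinity, the 1/x and 1/x^2 terms vanish:
= 5/6 ≈ 0.83

0.83


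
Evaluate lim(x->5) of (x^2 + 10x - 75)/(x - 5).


Direct substitution gives 0/0, so we factor the numerator.
Factor: (x^2 + 10x - 75) = (x - 5)(x + 15)
Cancel the common factor (x - 5):
(x^2 + 10x - 75)/(x - 5) = (x + 15)
Now substitute x = 5:
= (5) - (-15) = 20

20


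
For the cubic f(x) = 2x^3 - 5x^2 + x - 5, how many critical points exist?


Find where f'(x) = 0:
f(x) = 2x^3 - 5x^2 + x - 5
f'(x) = 6x^2 - 10x + 1
This is a quadratic in x. Use the discriminant to count real roots.
Discriminant = (-10)^2 - 4 * 6 * 1
= 100 - 24
= 76
Since discriminant > 0, f'(x) = 0 has 2 real solutions.
Number of critical points: 2

2


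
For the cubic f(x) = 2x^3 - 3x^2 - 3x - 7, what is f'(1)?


Differentiate f(x) = 2x^3 - 3x^2 - 3x - 7 term by term:
f'(x) = 6x^2 - 6x - 3
Substitute x = 1:
f'(1) = 6 * 1^2 - 6 * 1 - 3
= 6 - 6 - 3
= -3

-3


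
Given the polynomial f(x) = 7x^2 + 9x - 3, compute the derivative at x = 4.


Differentiate term by term using power and sum rules:
f(x) = 7x^2 + 9x - 3
f'(x) = 14x + 9
Substitute x = 4:
f'(4) = 14 * 4 + 9
= 56 + 9
= 65

65


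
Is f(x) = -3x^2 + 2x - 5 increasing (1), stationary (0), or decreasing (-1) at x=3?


Compute f'(x) to determine behavior:
f'(x) = -6x + 2
f'(3) = -6 * 3 + 2
= -18 + 2
= -16
Since f'(3) < 0, the function is decreasing (-1)

-1


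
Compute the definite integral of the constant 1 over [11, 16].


The integral of a constant k over [a, b] equals k * (b - a).
integral from 11 to 16 of 1 dx
= 1 * (16 - 11)
= 1 * 5
= 5

5


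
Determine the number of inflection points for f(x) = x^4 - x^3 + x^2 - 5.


Inflection points occur where f''(x) = 0 and concavity changes.
f(x) = x^4 - x^3 + x^2 - 5
f'(x) = 4x^3 - 3x^2 + 2x
f''(x) = 12x^2 - 6x + 2
This is a quadratic in x. Use the discriminant to count real roots.
Discriminant = (-6)^2 - 4 * 12 * 2
= 36 - 96
= -60
Since discriminant < 0, f''(x) = 0 has no real solutions.
Number of inflection points: 0

0


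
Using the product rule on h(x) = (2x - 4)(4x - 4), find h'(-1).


Let u(x) = 2x - 4 and v(x) = 4x - 4
u'(x) = 2
v'(x) = 4
Product rule: h'(x) = u'(x)*v(x) + u(x)*v'(x)
= 2 * (4x - 4) + (2x - 4) * 4
At x = -1:
u(-1) = 2 * (-1) - 4 = -6
v(-1) = 4 * (-1) - 4 = -8
h'(-1) = 2 * (-8) + (-6) * 4
= -16 - 24
= -40

-40


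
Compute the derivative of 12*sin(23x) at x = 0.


Apply the chain rule to differentiate 12*sin(23x):
d/dx [12*sin(23x)]
= 12 * cos(23x) * d/dx(23x)
= 12 * 23 * cos(23x)
= 276 * cos(23x)
Evaluate at x = 0:
= 276 * cos(0)
= 276 * 1
= 276

276


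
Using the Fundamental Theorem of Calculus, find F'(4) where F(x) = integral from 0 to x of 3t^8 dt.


By the Fundamental Theorem of Calculus (Part 1):
If F(x) = integral from 0 to x of f(t) dt, then F'(x) = f(x)
Here f(t) = 3t^8
So F'(x) = 3x^8
Evaluate at x = 4:
F'(4) = 3 * 4^8
= 3 * 65536
= 196608

196608


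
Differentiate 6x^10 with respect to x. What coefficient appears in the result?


We apply the power rule: d/dx [ax^n] = a*n * x^(n-1)
d/dx [6x^10]
= 6 * 10 * x^(10-1)
= 60x^9
The coefficient is 60

60


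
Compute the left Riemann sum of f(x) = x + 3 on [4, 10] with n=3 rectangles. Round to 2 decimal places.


Left Riemann sum uses left endpoints of each subinterval.
Interval: [4, 10], n = 3
dx = (10 - 4) / 3 = 2
Left endpoints: [4, 6, 8]
f values: [7, 9, 11]
Sum = dx * (sum of f values)
= 2 * 27
= 54 = 54.00

54.00


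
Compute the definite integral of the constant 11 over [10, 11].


The integral of a constant k over [a, b] equals k * (b - a).
integral from 10 to 11 of 11 dx
= 11 * (11 - 10)
= 11 * 1
= 11

11


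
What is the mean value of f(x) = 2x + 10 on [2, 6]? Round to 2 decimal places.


Average value = 1/(b-a) * integral from a to b of f(x) dx
First compute the integral of 2x + 10:
F(x) = x^2 + 10x
F(6) = 1 * 36 + 10 * 6 = 96
F(2) = 1 * 4 + 10 * 2 = 24
Integral = 96 - 24 = 72
Average = 72 / (6 - 2) = 72 / 4
= 18 = 18.00

18.00


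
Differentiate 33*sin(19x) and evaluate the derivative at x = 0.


Apply the chain rule to differentiate 33*sin(19x):
d/dx [33*sin(19x)]
= 33 * cos(19x) * d/dx(19x)
= 33 * 19 * cos(19x)
= 627 * cos(19x)
Evaluate at x = 0:
= 627 * cos(0)
= 627 * 1
= 627

627


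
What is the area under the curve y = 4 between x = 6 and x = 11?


The area under a constant function y = 4 is a rectangle.
Width = 11 - 6 = 5
Height = 4
Area = width * height
= 5 * 4
= 20

20


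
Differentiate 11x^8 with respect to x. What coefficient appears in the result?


We apply the power rule: d/dx [ax^n] = a*n * x^(n-1)
d/dx [11x^8]
= 11 * 8 * x^(8-1)
= 88x^7
The coefficient is 88

88


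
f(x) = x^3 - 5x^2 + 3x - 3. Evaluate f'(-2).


Differentiate f(x) = x^3 - 5x^2 + 3x - 3 term by term:
f'(x) = 3x^2 - 10x + 3
Substitute x = -2:
f'(-2) = 3 * (-2)^2 - 10 * (-2) + 3
= 12 + 20 + 3
= 35

35


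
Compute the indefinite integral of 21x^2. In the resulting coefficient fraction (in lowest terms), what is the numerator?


Apply the power rule for integration:
integral of ax^n dx = a/(n+1) * x^(n+1) + C
integral of 21x^2 dx
= 21/3 * x^3 + C
= 7 * x^3 + C
The coefficient in lowest terms is 7 = 7/1, so its numerator is 7

7


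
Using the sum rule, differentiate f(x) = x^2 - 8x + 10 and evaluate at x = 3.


Differentiate term by term using power and sum rules:
f(x) = x^2 - 8x + 10
f'(x) = 2x - 8
Substitute x = 3:
f'(3) = 2 * 3 - 8
= 6 - 8
= -2

-2


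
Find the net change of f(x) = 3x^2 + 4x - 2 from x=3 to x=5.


Net change = f(b) - f(a)
f(x) = 3x^2 + 4x - 2
Compute f(5):
f(5) = 3 * 5^2 + 4 * 5 - 2
= 75 + 20 - 2
= 93
Compute f(3):
f(3) = 3 * 3^2 + 4 * 3 - 2
= 27 + 12 - 2
= 37
Net change = 93 - 37 = 56

56


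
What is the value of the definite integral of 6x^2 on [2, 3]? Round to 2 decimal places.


Find the antiderivative of 6x^2:
F(x) = 6/3 * x^3
Apply the Fundamental Theorem of Calculus:
F(3) - F(2)
= 6/3 * 3^3 - 6/3 * 2^3
= 6/3 * (27 - 8)
= 6/3 * 19
= 38 = 38.00

38.00


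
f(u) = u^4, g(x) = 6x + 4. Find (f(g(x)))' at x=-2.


Using the chain rule: (f(g(x)))' = f'(g(x)) * g'(x)
First, find g(-2):
g(-2) = 6 * (-2) + 4 = -8
Next, f'(u) = 4u^3
And g'(x) = 6
So f'(g(-2)) * g'(-2)
= 4 * (-8)^3 * 6
= 4 * (-512) * 6
= -12288

-12288


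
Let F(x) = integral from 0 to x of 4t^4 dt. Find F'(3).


By the Fundamental Theorem of Calculus (Part 1):
If F(x) = integral from 0 to x of f(t) dt, then F'(x) = f(x)
Here f(t) = 4t^4
So F'(x) = 4x^4
Evaluate at x = 3:
F'(3) = 4 * 3^4
= 4 * 81
= 324

324


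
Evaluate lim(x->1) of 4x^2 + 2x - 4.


Since polynomials are continuous, we use direct substitution.
lim(x->1) of 4x^2 + 2x - 4
= 4 * 1^2 + 2 * 1 - 4
= 4 + 2 - 4
= 2

2


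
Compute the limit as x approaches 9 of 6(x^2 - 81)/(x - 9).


Direct substitution gives 0/0, so we factor the numerator.
Factor: 6(x^2 - 81) = 6 * (x - 9)(x + 9)
Cancel the common factor (x - 9):
6(x^2 - 81)/(x - 9) = 6 * (x + 9)
Now substitute x = 9:
= 6 * (9 + 9) = 108

108


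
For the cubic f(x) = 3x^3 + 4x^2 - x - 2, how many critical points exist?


Find where f'(x) = 0:
f(x) = 3x^3 + 4x^2 - x - 2
f'(x) = 9x^2 + 8x - 1
This is a quadratic in x. Use the discriminant to count real roots.
Discriminant = (8)^2 - 4 * 9 * (-1)
= 64 - (-36)
= 100
Since discriminant > 0, f'(x) = 0 has 2 real solutions.
Number of critical points: 2

2


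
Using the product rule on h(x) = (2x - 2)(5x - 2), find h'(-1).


Let u(x) = 2x - 2 and v(x) = 5x - 2
u'(x) = 2
v'(x) = 5
Product rule: h'(x) = u'(x)*v(x) + u(x)*v'(x)
= 2 * (5x - 2) + (2x - 2) * 5
At x = -1:
u(-1) = 2 * (-1) - 2 = -4
v(-1) = 5 * (-1) - 2 = -7
h'(-1) = 2 * (-7) + (-4) * 5
= -14 - 20
= -34

-34


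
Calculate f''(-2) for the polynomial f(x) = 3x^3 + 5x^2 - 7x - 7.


First derivative:
f'(x) = 9x^2 + 10x - 7
Second derivative:
f''(x) = 18x + 10
Substitute x = -2:
f''(-2) = 18 * (-2) + 10
= -36 + 10
= -26

-26


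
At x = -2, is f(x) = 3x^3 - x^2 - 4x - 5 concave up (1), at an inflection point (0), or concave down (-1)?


Concavity is determined by the sign of f''(x).
f(x) = 3x^3 - x^2 - 4x - 5
f'(x) = 9x^2 - 2x - 4
f''(x) = 18x - 2
f''(-2) = 18 * (-2) - 2
= -36 - 2
= -38
Since f''(-2) < 0, the function is concave down (-1)

-1


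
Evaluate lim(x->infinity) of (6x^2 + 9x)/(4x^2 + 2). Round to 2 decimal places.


For limits at infinity with equal-degree polynomials,
we compare leading coefficients.
Numerator leading term: 6x^2
Denominator leading term: 4x^2
Divide both by x^2:
lim = (6 + 9/x) / (4 + 2/x^2)
As x -> infinity, the 1/x and 1/x^2 terms vanish:
= 6/4 = 3/2 = 1.50

1.50


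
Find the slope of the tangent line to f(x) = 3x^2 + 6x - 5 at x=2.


The slope of the tangent line equals f'(x) at the point.
f(x) = 3x^2 + 6x - 5
f'(x) = 6x + 6
At x = 2:
f'(2) = 6 * 2 + 6
= 12 + 6
= 18

18


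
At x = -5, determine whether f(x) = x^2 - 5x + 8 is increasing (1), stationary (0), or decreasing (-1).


Compute f'(x) to determine behavior:
f'(x) = 2x - 5
f'(-5) = 2 * (-5) - 5
= -10 - 5
= -15
Since f'(-5) < 0, the function is decreasing (-1)

-1


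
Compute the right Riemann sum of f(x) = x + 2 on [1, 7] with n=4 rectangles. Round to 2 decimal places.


Right Riemann sum uses right endpoints of each subinterval.
Interval: [1, 7], n = 4
dx = (7 - 1) / 4 = 3/2
Right endpoints: [5/2, 4, 11/2, 7]
f values: [9/2, 6, 15/2, 9]
Sum = dx * (sum of f values)
= 3/2 * 27
= 81/2 = 40.50

40.50


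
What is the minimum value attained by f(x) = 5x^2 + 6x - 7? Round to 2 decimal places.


For a quadratic f(x) = ax^2 + bx + c with a > 0, the minimum is at the vertex.
Vertex x-coordinate: x = -b/(2a)
x = -(6) / (2 * 5)
x = -6/10 = -3/5
Substitute back to find the minimum value:
f(-3/5) = 5 * (-3/5)^2 + 6 * (-3/5) - 7
= 9/5 - 18/5 - 7
= -44/5 = -8.80

-8.80


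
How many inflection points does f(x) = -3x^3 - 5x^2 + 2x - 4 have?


Inflection points occur where f''(x) = 0 and concavity changes.
f(x) = -3x^3 - 5x^2 + 2x - 4
f'(x) = -9x^2 - 10x + 2
f''(x) = -18x - 10
Set f''(x) = 0:
-18x - 10 = 0
x = 10 / (-18) = -5/9
Since f''(x) is linear (degree 1), it changes sign at this point.
Therefore there is exactly 1 inflection point.

1


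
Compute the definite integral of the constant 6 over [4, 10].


The integral of a constant k over [a, b] equals k * (b - a).
integral from 4 to 10 of 6 dx
= 6 * (10 - 4)
= 6 * 6
= 36

36


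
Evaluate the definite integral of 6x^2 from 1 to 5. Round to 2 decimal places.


Find the antiderivative of 6x^2:
F(x) = 6/3 * x^3
Apply the Fundamental Theorem of Calculus:
F(5) - F(1)
= 6/3 * 5^3 - 6/3 * 1^3
= 6/3 * (125 - 1)
= 6/3 * 124
= 248 = 248.00

248.00


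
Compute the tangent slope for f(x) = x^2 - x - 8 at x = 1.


The slope of the tangent line equals f'(x) at the point.
f(x) = x^2 - x - 8
f'(x) = 2x - 1
At x = 1:
f'(1) = 2 * 1 - 1
= 2 - 1
= 1

1


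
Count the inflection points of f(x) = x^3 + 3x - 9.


Inflection points occur where f''(x) = 0 and concavity changes.
f(x) = x^3 + 3x - 9
f'(x) = 3x^2 + 3
f''(x) = 6x
Set f''(x) = 0:
6x = 0
x = 0 / 6 = 0
Since f''(x) is linear (degree 1), it changes sign at this point.
Therefore there is exactly 1 inflection point.

1


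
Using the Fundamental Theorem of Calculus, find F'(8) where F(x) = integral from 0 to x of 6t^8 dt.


By the Fundamental Theorem of Calculus (Part 1):
If F(x) = integral from 0 to x of f(t) dt, then F'(x) = f(x)
Here f(t) = 6t^8
So F'(x) = 6x^8
Evaluate at x = 8:
F'(8) = 6 * 8^8
= 6 * 16777216
= 100663296

100663296


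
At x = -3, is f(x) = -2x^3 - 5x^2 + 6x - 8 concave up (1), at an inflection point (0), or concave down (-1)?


Concavity is determined by the sign of f''(x).
f(x) = -2x^3 - 5x^2 + 6x - 8
f'(x) = -6x^2 - 10x + 6
f''(x) = -12x - 10
f''(-3) = -12 * (-3) - 10
= 36 - 10
= 26
Since f''(-3) > 0, the function is concave up (1)

1


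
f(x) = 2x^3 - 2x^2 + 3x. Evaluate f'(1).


Differentiate f(x) = 2x^3 - 2x^2 + 3x term by term:
f'(x) = 6x^2 - 4x + 3
Substitute x = 1:
f'(1) = 6 * 1^2 - 4 * 1 + 3
= 6 - 4 + 3
= 5

5


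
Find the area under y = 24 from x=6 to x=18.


The area under a constant function y = 24 is a rectangle.
Width = 18 - 6 = 12
Height = 24
Area = width * height
= 12 * 24
= 288

288


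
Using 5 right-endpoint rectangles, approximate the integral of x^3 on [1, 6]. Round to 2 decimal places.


Right Riemann sum uses right endpoints of each subinterval.
Interval: [1, 6], n = 5
dx = (6 - 1) / 5 = 1
Right endpoints: [2, 3, 4, 5, 6]
f values: [8, 27, 64, 125, 216]
Sum = dx * (sum of f values)
= 1 * 440
= 440 = 440.00

440.00


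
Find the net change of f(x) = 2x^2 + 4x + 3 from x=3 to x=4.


Net change = f(b) - f(a)
f(x) = 2x^2 + 4x + 3
Compute f(4):
f(4) = 2 * 4^2 + 4 * 4 + 3
= 32 + 16 + 3
= 51
Compute f(3):
f(3) = 2 * 3^2 + 4 * 3 + 3
= 18 + 12 + 3
= 33
Net change = 51 - 33 = 18

18


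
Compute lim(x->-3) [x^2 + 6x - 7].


Since polynomials are continuous, we use direct substitution.
lim(x->-3) of x^2 + 6x - 7
= 1 * (-3)^2 + 6 * (-3) - 7
= 9 - 18 - 7
= -16

-16


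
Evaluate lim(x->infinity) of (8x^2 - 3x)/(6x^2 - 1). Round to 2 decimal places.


For limits at infinity with equal-degree polynomials,
we compare leading coefficients.
Numerator leading term: 8x^2
Denominator leading term: 6x^2
Divide both by x^2:
lim = (8 - 3/x) / (6 - 1/x^2)
As x -> infinity, the 1/x and 1/x^2 terms vanish:
= 8/6 = 4/3 ≈ 1.33

1.33


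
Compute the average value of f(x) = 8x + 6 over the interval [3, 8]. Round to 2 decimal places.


Average value = 1/(b-a) * integral from a to b of f(x) dx
First compute the integral of 8x + 6:
F(x) = 4x^2 + 6x
F(8) = 4 * 64 + 6 * 8 = 304
F(3) = 4 * 9 + 6 * 3 = 54
Integral = 304 - 54 = 250
Average = 250 / (8 - 3) = 250 / 5
= 50 = 50.00

50.00


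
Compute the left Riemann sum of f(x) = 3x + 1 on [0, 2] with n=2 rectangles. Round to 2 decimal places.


Left Riemann sum uses left endpoints of each subinterval.
Interval: [0, 2], n = 2
dx = (2 - 0) / 2 = 1
Left endpoints: [0, 1]
f values: [1, 4]
Sum = dx * (sum of f values)
= 1 * 5
= 5 = 5.00

5.00


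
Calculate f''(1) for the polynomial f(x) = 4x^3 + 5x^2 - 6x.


First derivative:
f'(x) = 12x^2 + 10x - 6
Second derivative:
f''(x) = 24x + 10
Substitute x = 1:
f''(1) = 24 * 1 + 10
= 24 + 10
= 34

34


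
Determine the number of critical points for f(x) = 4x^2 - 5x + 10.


Find where f'(x) = 0:
f'(x) = 8x - 5
Set f'(x) = 0:
8x - 5 = 0
x = 5 / 8 = 5/8
This is a linear equation in x, so there is exactly one solution.
Number of critical points: 1

1


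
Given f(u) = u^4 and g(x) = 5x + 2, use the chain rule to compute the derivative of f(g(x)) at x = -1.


Using the chain rule: (f(g(x)))' = f'(g(x)) * g'(x)
First, find g(-1):
g(-1) = 5 * (-1) + 2 = -3
Next, f'(u) = 4u^3
And g'(x) = 5
So f'(g(-1)) * g'(-1)
= 4 * (-3)^3 * 5
= 4 * (-27) * 5
= -540

-540


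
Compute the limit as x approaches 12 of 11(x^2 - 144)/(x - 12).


Direct substitution gives 0/0, so we factor the numerator.
Factor: 11(x^2 - 144) = 11 * (x - 12)(x + 12)
Cancel the common factor (x - 12):
11(x^2 - 144)/(x - 12) = 11 * (x + 12)
Now substitute x = 12:
= 11 * (12 + 12) = 264

264


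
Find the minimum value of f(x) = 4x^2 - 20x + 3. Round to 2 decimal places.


For a quadratic f(x) = ax^2 + bx + c with a > 0, the minimum is at the vertex.
Vertex x-coordinate: x = -b/(2a)
x = -(-20) / (2 * 4)
x = 20/8 = 5/2
Substitute back to find the minimum value:
f(5/2) = 4 * (5/2)^2 - 20 * (5/2) + 3
= 25 - 50 + 3
= -22 = -22.00

-22.00


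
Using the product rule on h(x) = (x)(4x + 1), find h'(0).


Let u(x) = x and v(x) = 4x + 1
u'(x) = 1
v'(x) = 4
Product rule: h'(x) = u'(x)*v(x) + u(x)*v'(x)
= 1 * (4x + 1) + (x) * 4
At x = 0:
u(0) = 1 * 0 + 0 = 0
v(0) = 4 * 0 + 1 = 1
h'(0) = 1 * 1 + 0 * 4
= 1 + 0
= 1

1


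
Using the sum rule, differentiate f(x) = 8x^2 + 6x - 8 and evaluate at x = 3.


Differentiate term by term using power and sum rules:
f(x) = 8x^2 + 6x - 8
f'(x) = 16x + 6
Substitute x = 3:
f'(3) = 16 * 3 + 6
= 48 + 6
= 54

54


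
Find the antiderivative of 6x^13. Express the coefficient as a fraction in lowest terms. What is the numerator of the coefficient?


Apply the power rule for integration:
integral of ax^n dx = a/(n+1) * x^(n+1) + C
integral of 6x^13 dx
= 6/14 * x^14 + C
= 3/7 * x^14 + C
The coefficient in lowest terms is 3/7, and its numerator is 3

3


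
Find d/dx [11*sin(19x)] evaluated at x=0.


Apply the chain rule to differentiate 11*sin(19x):
d/dx [11*sin(19x)]
= 11 * cos(19x) * d/dx(19x)
= 11 * 19 * cos(19x)
= 209 * cos(19x)
Evaluate at x = 0:
= 209 * cos(0)
= 209 * 1
= 209

209


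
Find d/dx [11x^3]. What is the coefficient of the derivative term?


We apply the power rule: d/dx [ax^n] = a*n * x^(n-1)
d/dx [11x^3]
= 11 * 3 * x^(3-1)
= 33x^2
The coefficient is 33

33


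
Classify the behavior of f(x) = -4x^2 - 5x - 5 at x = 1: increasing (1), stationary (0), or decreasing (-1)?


Compute f'(x) to determine behavior:
f'(x) = -8x - 5
f'(1) = -8 * 1 - 5
= -8 - 5
= -13
Since f'(1) < 0, the function is decreasing (-1)

-1


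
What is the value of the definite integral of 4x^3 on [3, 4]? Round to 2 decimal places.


Find the antiderivative of 4x^3:
F(x) = 4/4 * x^4
Apply the Fundamental Theorem of Calculus:
F(4) - F(3)
= 4/4 * 4^4 - 4/4 * 3^4
= 4/4 * (256 - 81)
= 4/4 * 175
= 175 = 175.00

175.00


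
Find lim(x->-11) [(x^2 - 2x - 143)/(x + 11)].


Direct substitution gives 0/0, so we factor the numerator.
Factor: (x^2 - 2x - 143) = (x + 11)(x - 13)
Cancel the common factor (x + 11):
(x^2 - 2x - 143)/(x + 11) = (x - 13)
Now substitute x = -11:
= (-11) - (13) = -24

-24


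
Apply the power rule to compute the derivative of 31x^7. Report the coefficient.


We apply the power rule: d/dx [ax^n] = a*n * x^(n-1)
d/dx [31x^7]
= 31 * 7 * x^(7-1)
= 217x^6
The coefficient is 217

217


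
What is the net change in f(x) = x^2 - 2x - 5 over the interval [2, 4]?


Net change = f(b) - f(a)
f(x) = x^2 - 2x - 5
Compute f(4):
f(4) = 1 * 4^2 - 2 * 4 - 5
= 16 - 8 - 5
= 3
Compute f(2):
f(2) = 1 * 2^2 - 2 * 2 - 5
= 4 - 4 - 5
= -5
Net change = 3 - (-5) = 8

8


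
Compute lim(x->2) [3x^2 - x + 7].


Since polynomials are continuous, we use direct substitution.
lim(x->2) of 3x^2 - x + 7
= 3 * 2^2 - 1 * 2 + 7
= 12 - 2 + 7
= 17

17


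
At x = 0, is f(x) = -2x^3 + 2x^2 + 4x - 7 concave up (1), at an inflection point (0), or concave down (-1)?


Concavity is determined by the sign of f''(x).
f(x) = -2x^3 + 2x^2 + 4x - 7
f'(x) = -6x^2 + 4x + 4
f''(x) = -12x + 4
f''(0) = -12 * 0 + 4
= 0 + 4
= 4
Since f''(0) > 0, the function is concave up (1)

1


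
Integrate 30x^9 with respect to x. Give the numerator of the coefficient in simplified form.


Apply the power rule for integration:
integral of ax^n dx = a/(n+1) * x^(n+1) + C
integral of 30x^9 dx
= 30/10 * x^10 + C
= 3 * x^10 + C
The coefficient in lowest terms is 3 = 3/1, so its numerator is 3

3


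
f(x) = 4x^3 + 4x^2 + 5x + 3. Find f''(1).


First derivative:
f'(x) = 12x^2 + 8x + 5
Second derivative:
f''(x) = 24x + 8
Substitute x = 1:
f''(1) = 24 * 1 + 8
= 24 + 8
= 32

32


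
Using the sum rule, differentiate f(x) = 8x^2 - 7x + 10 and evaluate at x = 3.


Differentiate term by term using power and sum rules:
f(x) = 8x^2 - 7x + 10
f'(x) = 16x - 7
Substitute x = 3:
f'(3) = 16 * 3 - 7
= 48 - 7
= 41

41


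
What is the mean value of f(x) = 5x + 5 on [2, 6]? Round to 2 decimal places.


Average value = 1/(b-a) * integral from a to b of f(x) dx
First compute the integral of 5x + 5:
F(x) = (5/2)x^2 + 5x
F(6) = 5/2 * 36 + 5 * 6 = 120
F(2) = 5/2 * 4 + 5 * 2 = 20
Integral = 120 - 20 = 100
Average = 100 / (6 - 2) = 100 / 4
= 25 = 25.00

25.00


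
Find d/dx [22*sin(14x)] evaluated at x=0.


Apply the chain rule to differentiate 22*sin(14x):
d/dx [22*sin(14x)]
= 22 * cos(14x) * d/dx(14x)
= 22 * 14 * cos(14x)
= 308 * cos(14x)
Evaluate at x = 0:
= 308 * cos(0)
= 308 * 1
= 308

308


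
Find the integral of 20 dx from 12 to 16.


The integral of a constant k over [a, b] equals k * (b - a).
integral from 12 to 16 of 20 dx
= 20 * (16 - 12)
= 20 * 4
= 80

80


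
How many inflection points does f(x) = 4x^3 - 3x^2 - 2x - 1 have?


Inflection points occur where f''(x) = 0 and concavity changes.
f(x) = 4x^3 - 3x^2 - 2x - 1
f'(x) = 12x^2 - 6x - 2
f''(x) = 24x - 6
Set f''(x) = 0:
24x - 6 = 0
x = 6 / 24 = 1/4
Since f''(x) is linear (degree 1), it changes sign at this point.
Therefore there is exactly 1 inflection point.

1


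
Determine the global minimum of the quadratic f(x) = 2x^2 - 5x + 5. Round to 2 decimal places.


For a quadratic f(x) = ax^2 + bx + c with a > 0, the minimum is at the vertex.
Vertex x-coordinate: x = -b/(2a)
x = -(-5) / (2 * 2)
x = 5/4
Substitute back to find the minimum value:
f(5/4) = 2 * (5/4)^2 - 5 * (5/4) + 5
= 25/8 - 25/4 + 5
= 15/8 ≈ 1.88

1.88


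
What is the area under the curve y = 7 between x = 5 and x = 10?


The area under a constant function y = 7 is a rectangle.
Width = 10 - 5 = 5
Height = 7
Area = width * height
= 5 * 7
= 35

35


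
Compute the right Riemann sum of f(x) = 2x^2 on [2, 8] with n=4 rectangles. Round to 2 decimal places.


Right Riemann sum uses right endpoints of each subinterval.
Interval: [2, 8], n = 4
dx = (8 - 2) / 4 = 3/2
Right endpoints: [7/2, 5, 13/2, 8]
f values: [49/2, 50, 169/2, 128]
Sum = dx * (sum of f values)
= 3/2 * 287
= 861/2 = 430.50

430.50


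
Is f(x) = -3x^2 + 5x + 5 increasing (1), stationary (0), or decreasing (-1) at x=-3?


Compute f'(x) to determine behavior:
f'(x) = -6x + 5
f'(-3) = -6 * (-3) + 5
= 18 + 5
= 23
Since f'(-3) > 0, the function is increasing (1)

1


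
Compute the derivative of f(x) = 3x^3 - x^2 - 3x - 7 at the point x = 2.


Differentiate f(x) = 3x^3 - x^2 - 3x - 7 term by term:
f'(x) = 9x^2 - 2x - 3
Substitute x = 2:
f'(2) = 9 * 2^2 - 2 * 2 - 3
= 36 - 4 - 3
= 29

29


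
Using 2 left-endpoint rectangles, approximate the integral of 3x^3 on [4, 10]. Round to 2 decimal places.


Left Riemann sum uses left endpoints of each subinterval.
Interval: [4, 10], n = 2
dx = (10 - 4) / 2 = 3
Left endpoints: [4, 7]
f values: [192, 1029]
Sum = dx * (sum of f values)
= 3 * 1221
= 3663 = 3663.00

3663.00


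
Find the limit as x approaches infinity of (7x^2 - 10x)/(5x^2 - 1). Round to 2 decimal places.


For limits at infinity with equal-degree polynomials,
we compare leading coefficients.
Numerator leading term: 7x^2
Denominator leading term: 5x^2
Divide both by x^2:
lim = (7 - 10/x) / (5 - 1/x^2)
As x -> infinity, the 1/x and 1/x^2 terms vanish:
= 7/5 = 1.40

1.40


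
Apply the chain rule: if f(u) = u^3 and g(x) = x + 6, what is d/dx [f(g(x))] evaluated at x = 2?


Using the chain rule: (f(g(x)))' = f'(g(x)) * g'(x)
First, find g(2):
g(2) = 1 * 2 + 6 = 8
Next, f'(u) = 3u^2
And g'(x) = 1
So f'(g(2)) * g'(2)
= 3 * 8^2 * 1
= 3 * 64 * 1
= 192

192


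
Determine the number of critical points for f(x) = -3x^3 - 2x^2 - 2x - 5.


Find where f'(x) = 0:
f(x) = -3x^3 - 2x^2 - 2x - 5
f'(x) = -9x^2 - 4x - 2
This is a quadratic in x. Use the discriminant to count real roots.
Discriminant = (-4)^2 - 4 * (-9) * (-2)
= 16 - 72
= -56
Since discriminant < 0, f'(x) = 0 has no real solutions.
Number of critical points: 0

0


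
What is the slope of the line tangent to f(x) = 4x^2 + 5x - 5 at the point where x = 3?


The slope of the tangent line equals f'(x) at the point.
f(x) = 4x^2 + 5x - 5
f'(x) = 8x + 5
At x = 3:
f'(3) = 8 * 3 + 5
= 24 + 5
= 29

29


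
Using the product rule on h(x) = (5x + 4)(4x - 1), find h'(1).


Let u(x) = 5x + 4 and v(x) = 4x - 1
u'(x) = 5
v'(x) = 4
Product rule: h'(x) = u'(x)*v(x) + u(x)*v'(x)
= 5 * (4x - 1) + (5x + 4) * 4
At x = 1:
u(1) = 5 * 1 + 4 = 9
v(1) = 4 * 1 - 1 = 3
h'(1) = 5 * 3 + 9 * 4
= 15 + 36
= 51

51


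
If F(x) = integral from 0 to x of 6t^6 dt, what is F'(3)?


By the Fundamental Theorem of Calculus (Part 1):
If F(x) = integral from 0 to x of f(t) dt, then F'(x) = f(x)
Here f(t) = 6t^6
So F'(x) = 6x^6
Evaluate at x = 3:
F'(3) = 6 * 3^6
= 6 * 729
= 4374

4374


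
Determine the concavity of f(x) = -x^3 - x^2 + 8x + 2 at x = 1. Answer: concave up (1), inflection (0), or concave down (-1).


Concavity is determined by the sign of f''(x).
f(x) = -x^3 - x^2 + 8x + 2
f'(x) = -3x^2 - 2x + 8
f''(x) = -6x - 2
f''(1) = -6 * 1 - 2
= -6 - 2
= -8
Since f''(1) < 0, the function is concave down (-1)

-1


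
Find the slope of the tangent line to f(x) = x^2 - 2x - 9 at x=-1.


The slope of the tangent line equals f'(x) at the point.
f(x) = x^2 - 2x - 9
f'(x) = 2x - 2
At x = -1:
f'(-1) = 2 * (-1) - 2
= -2 - 2
= -4

-4


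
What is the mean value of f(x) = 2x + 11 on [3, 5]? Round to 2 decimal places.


Average value = 1/(b-a) * integral from a to b of f(x) dx
First compute the integral of 2x + 11:
F(x) = x^2 + 11x
F(5) = 1 * 25 + 11 * 5 = 80
F(3) = 1 * 9 + 11 * 3 = 42
Integral = 80 - 42 = 38
Average = 38 / (5 - 3) = 38 / 2
= 19 = 19.00

19.00


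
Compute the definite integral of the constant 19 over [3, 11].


The integral of a constant k over [a, b] equals k * (b - a).
integral from 3 to 11 of 19 dx
= 19 * (11 - 3)
= 19 * 8
= 152

152


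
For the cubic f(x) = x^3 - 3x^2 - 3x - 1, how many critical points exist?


Find where f'(x) = 0:
f(x) = x^3 - 3x^2 - 3x - 1
f'(x) = 3x^2 - 6x - 3
This is a quadratic in x. Use the discriminant to count real roots.
Discriminant = (-6)^2 - 4 * 3 * (-3)
= 36 - (-36)
= 72
Since discriminant > 0, f'(x) = 0 has 2 real solutions.
Number of critical points: 2

2


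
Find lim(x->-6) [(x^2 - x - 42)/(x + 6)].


Direct substitution gives 0/0, so we factor the numerator.
Factor: (x^2 - x - 42) = (x + 6)(x - 7)
Cancel the common factor (x + 6):
(x^2 - x - 42)/(x + 6) = (x - 7)
Now substitute x = -6:
= (-6) - (7) = -13

-13


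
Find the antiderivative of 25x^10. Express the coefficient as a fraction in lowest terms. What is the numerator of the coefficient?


Apply the power rule for integration:
integral of ax^n dx = a/(n+1) * x^(n+1) + C
integral of 25x^10 dx
= 25/11 * x^11 + C
The coefficient in lowest terms is 25/11, and its numerator is 25

25


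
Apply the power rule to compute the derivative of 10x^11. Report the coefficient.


We apply the power rule: d/dx [ax^n] = a*n * x^(n-1)
d/dx [10x^11]
= 10 * 11 * x^(11-1)
= 110x^10
The coefficient is 110

110


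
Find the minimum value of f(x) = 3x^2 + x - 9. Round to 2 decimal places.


For a quadratic f(x) = ax^2 + bx + c with a > 0, the minimum is at the vertex.
Vertex x-coordinate: x = -b/(2a)
x = -(1) / (2 * 3)
x = -1/6
Substitute back to find the minimum value:
f(-1/6) = 3 * (-1/6)^2 + 1 * (-1/6) - 9
= 1/12 - 1/6 - 9
= -109/12 ≈ -9.08

-9.08


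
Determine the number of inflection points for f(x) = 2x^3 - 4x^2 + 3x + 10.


Inflection points occur where f''(x) = 0 and concavity changes.
f(x) = 2x^3 - 4x^2 + 3x + 10
f'(x) = 6x^2 - 8x + 3
f''(x) = 12x - 8
Set f''(x) = 0:
12x - 8 = 0
x = 8 / 12 = 2/3
Since f''(x) is linear (degree 1), it changes sign at this point.
Therefore there is exactly 1 inflection point.

1


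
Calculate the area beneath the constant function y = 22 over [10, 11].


The area under a constant function y = 22 is a rectangle.
Width = 11 - 10 = 1
Height = 22
Area = width * height
= 1 * 22
= 22

22


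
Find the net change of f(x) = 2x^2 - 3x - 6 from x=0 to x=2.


Net change = f(b) - f(a)
f(x) = 2x^2 - 3x - 6
Compute f(2):
f(2) = 2 * 2^2 - 3 * 2 - 6
= 8 - 6 - 6
= -4
Compute f(0):
f(0) = 2 * 0^2 - 3 * 0 - 6
= 0 + 0 - 6
= -6
Net change = -4 - (-6) = 2

2


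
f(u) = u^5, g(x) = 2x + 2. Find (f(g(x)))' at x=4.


Using the chain rule: (f(g(x)))' = f'(g(x)) * g'(x)
First, find g(4):
g(4) = 2 * 4 + 2 = 10
Next, f'(u) = 5u^4
And g'(x) = 2
So f'(g(4)) * g'(4)
= 5 * 10^4 * 2
= 5 * 10000 * 2
= 100000

100000


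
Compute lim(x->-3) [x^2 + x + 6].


Since polynomials are continuous, we use direct substitution.
lim(x->-3) of x^2 + x + 6
= 1 * (-3)^2 + 1 * (-3) + 6
= 9 - 3 + 6
= 12

12


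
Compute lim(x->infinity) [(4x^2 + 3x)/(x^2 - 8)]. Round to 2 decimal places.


For limits at infinity with equal-degree polynomials,
we compare leading coefficients.
Numerator leading term: 4x^2
Denominator leading term: x^2
Divide both by x^2:
lim = (4 + 3/x) / (1 - 8/x^2)
As x -> infinity, the 1/x and 1/x^2 terms vanish:
= 4/1 = 4 = 4.00

4.00


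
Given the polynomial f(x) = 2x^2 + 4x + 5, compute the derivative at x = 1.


Differentiate term by term using power and sum rules:
f(x) = 2x^2 + 4x + 5
f'(x) = 4x + 4
Substitute x = 1:
f'(1) = 4 * 1 + 4
= 4 + 4
= 8

8


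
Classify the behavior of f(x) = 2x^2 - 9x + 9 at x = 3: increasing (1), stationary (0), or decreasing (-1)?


Compute f'(x) to determine behavior:
f'(x) = 4x - 9
f'(3) = 4 * 3 - 9
= 12 - 9
= 3
Since f'(3) > 0, the function is increasing (1)

1


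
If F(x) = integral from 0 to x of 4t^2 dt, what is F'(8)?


By the Fundamental Theorem of Calculus (Part 1):
If F(x) = integral from 0 to x of f(t) dt, then F'(x) = f(x)
Here f(t) = 4t^2
So F'(x) = 4x^2
Evaluate at x = 8:
F'(8) = 4 * 8^2
= 4 * 64
= 256

256


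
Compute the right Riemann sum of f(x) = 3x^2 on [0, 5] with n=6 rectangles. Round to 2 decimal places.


Right Riemann sum uses right endpoints of each subinterval.
Interval: [0, 5], n = 6
dx = (5 - 0) / 6 = 5/6
Right endpoints: [5/6, 5/3, 5/2, 10/3, 25/6, 5]
f values: [25/12, 25/3, 75/4, 100/3, 625/12, 75]
Sum = dx * (sum of f values)
= 5/6 * 2275/12
= 11375/72 ≈ 157.99

157.99
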